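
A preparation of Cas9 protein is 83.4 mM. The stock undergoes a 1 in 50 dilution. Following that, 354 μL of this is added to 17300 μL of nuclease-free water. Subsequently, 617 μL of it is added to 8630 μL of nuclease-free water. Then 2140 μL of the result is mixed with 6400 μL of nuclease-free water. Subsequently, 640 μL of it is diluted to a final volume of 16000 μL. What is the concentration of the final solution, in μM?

0.0224 μM

Overall dilution factor = 50 × 49.87 × 14.99 × 3.991 × 25 = 3.73 × 10⁶.
83.4 mM / 3.73 × 10⁶ = 2.24 × 10⁻⁵ mM = 0.0224 μM.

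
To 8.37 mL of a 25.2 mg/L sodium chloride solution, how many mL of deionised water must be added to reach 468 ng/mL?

468 ng/mL = 0.468 mg/L.
V₂ = C₁V₁/C₂ = 25.2 × 8.37 / 0.468 = 451 mL.
Diluent to add = V₂ − V₁ = 451 − 8.37 = 442 mL.

442 mL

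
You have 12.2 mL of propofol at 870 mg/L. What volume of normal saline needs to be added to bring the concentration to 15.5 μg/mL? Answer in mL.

673 mL

15.5 μg/mL = 15.5 mg/L.
V₂ = C₁V₁/C₂ = 870 × 12.2 / 15.5 = 685 mL.
Diluent to add = V₂ − V₁ = 685 − 12.2 = 673 mL.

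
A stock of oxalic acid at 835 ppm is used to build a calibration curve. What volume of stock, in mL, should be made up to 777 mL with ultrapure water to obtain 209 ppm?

194 mL

V₁ = C₂V₂/C₁ = 209 × 777 / 835 = 194 mL.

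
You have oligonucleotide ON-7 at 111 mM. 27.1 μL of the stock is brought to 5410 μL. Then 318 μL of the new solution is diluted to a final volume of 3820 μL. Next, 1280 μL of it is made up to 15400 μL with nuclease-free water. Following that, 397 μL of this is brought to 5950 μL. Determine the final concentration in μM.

0.257 μM

Overall dilution factor = 199.6 × 12.01 × 12.03 × 14.99 = 4.32 × 10⁵.
111 mM / 4.32 × 10⁵ = 2.57 × 10⁻⁴ mM = 0.257 μM.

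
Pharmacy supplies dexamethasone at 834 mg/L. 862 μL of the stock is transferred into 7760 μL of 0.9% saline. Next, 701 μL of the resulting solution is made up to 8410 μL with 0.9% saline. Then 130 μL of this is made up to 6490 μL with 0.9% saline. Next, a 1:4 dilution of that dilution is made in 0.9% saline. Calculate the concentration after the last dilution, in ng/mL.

34.8 ng/mL

Overall dilution factor = 10.00 × 12.00 × 49.92 × 4 = 2.40 × 10⁴.
834 mg/L / 2.40 × 10⁴ = 0.0348 mg/L = 34.8 ng/mL.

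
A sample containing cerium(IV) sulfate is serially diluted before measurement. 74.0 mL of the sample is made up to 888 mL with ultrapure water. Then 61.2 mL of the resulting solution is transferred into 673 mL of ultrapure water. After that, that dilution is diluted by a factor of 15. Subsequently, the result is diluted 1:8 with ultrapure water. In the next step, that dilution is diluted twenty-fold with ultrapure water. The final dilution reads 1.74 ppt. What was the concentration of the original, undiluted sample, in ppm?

0.601 ppm

Overall dilution factor = 12 × 12.00 × 15 × 8 × 20 = 3.46 × 10⁵.
Original = 1.74 ppt × 3.46 × 10⁵ = 6.01 × 10⁵ ppt = 0.601 ppm.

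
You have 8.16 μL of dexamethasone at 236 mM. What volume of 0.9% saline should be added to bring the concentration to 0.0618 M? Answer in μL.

23.0 μL

0.0618 M = 61.8 mM.
V₂ = C₁V₁/C₂ = 236 × 8.16 / 61.8 = 31.2 μL.
Diluent to add = V₂ − V₁ = 31.2 − 8.16 = 23.0 μL.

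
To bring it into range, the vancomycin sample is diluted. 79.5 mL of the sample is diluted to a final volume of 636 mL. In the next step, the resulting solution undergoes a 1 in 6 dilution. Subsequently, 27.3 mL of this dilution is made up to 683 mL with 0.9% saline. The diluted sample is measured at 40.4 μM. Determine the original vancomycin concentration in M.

0.0485 M

Overall dilution factor = 8 × 6 × 25.02 = 1201.
Original = 40.4 μM × 1201 = 4.85 × 10⁴ μM = 0.0485 M.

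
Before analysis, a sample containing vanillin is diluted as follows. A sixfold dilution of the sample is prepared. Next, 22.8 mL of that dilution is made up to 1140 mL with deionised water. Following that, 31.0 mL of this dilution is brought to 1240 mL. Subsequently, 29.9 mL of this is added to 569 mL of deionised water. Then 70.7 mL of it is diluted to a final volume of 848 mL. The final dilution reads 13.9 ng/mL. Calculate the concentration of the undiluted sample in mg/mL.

40.1 mg/mL

Overall dilution factor = 6 × 50 × 40 × 20.03 × 11.99 = 2.88 × 10⁶.
Original = 13.9 ng/mL × 2.88 × 10⁶ = 4.01 × 10⁷ ng/mL = 40.1 mg/mL.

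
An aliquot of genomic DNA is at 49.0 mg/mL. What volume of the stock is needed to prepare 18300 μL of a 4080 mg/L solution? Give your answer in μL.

4080 mg/L = 4.08 mg/mL.
V₁ = C₂V₂/C₁ = 4.08 × 18300 / 49.0 = 1524 μL.

1520 μL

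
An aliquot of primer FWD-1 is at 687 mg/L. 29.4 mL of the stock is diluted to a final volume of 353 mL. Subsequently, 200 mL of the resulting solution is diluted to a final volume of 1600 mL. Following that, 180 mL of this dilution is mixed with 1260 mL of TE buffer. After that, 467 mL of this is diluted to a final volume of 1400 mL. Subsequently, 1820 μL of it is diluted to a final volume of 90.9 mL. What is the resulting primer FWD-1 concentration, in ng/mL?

5.97 ng/mL

Overall dilution factor = 12.01 × 8 × 8 × 2.998 × 49.95 = 1.15 × 10⁵.
687 mg/L / 1.15 × 10⁵ = 5.97 × 10⁻³ mg/L = 5.97 ng/mL.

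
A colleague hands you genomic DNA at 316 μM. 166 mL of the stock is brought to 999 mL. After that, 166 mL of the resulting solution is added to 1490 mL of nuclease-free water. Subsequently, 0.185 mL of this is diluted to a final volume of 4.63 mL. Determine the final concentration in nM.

Overall dilution factor = 6.018 × 9.976 × 25.03 = 1503.
316 μM / 1503 = 0.210 μM = 210 nM.

210 nM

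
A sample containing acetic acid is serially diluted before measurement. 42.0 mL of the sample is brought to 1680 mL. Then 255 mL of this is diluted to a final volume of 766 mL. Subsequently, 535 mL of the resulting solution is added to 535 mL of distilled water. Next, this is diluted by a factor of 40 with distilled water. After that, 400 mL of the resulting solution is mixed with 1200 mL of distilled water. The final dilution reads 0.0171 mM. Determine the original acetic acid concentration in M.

Overall dilution factor = 40 × 3.004 × 2 × 40 × 4 = 3.85 × 10⁴.
Original = 0.0171 mM × 3.85 × 10⁴ = 657 mM = 0.657 M.

0.657 M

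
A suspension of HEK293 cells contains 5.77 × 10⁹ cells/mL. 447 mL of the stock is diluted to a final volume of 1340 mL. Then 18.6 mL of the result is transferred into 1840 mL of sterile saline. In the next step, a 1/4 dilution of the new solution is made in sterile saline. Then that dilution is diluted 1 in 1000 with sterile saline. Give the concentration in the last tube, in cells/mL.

Overall dilution factor = 2.998 × 99.92 × 4 × 1000 = 1.20 × 10⁶.
5.77 × 10⁹ cells/mL / 1.20 × 10⁶ = 4820 cells/mL.

4820 cells/mL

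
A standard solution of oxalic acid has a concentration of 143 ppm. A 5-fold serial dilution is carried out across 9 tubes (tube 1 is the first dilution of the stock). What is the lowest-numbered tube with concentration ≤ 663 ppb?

Tube n has concentration 143 ppm / 5ⁿ.
Need 5ⁿ ≥ 143 ppm / 663 ppb = 216, so n ≥ 3.34.
First such tube: n = 4.

tube 4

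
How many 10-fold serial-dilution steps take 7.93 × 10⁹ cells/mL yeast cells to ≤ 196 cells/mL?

Need 10ⁿ ≥ 4.05 × 10⁷, so n ≥ log(4.05 × 10⁷)/log(10) = 7.61.
Minimum whole steps: n = 8.

8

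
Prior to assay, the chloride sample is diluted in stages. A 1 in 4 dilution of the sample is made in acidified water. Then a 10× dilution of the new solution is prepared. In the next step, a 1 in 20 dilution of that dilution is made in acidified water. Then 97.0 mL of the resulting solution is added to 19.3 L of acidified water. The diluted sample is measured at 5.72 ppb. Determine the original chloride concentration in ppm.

915 ppm

Overall dilution factor = 4 × 10 × 20 × 200.0 = 1.60 × 10⁵.
Original = 5.72 ppb × 1.60 × 10⁵ = 9.15 × 10⁵ ppb = 915 ppm.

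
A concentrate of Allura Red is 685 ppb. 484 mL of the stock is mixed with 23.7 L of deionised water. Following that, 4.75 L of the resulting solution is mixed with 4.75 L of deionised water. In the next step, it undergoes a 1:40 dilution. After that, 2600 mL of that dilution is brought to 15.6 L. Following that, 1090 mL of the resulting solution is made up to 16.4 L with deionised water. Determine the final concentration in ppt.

Overall dilution factor = 49.97 × 2 × 40 × 6 × 15.05 = 3.61 × 10⁵.
685 ppb / 3.61 × 10⁵ = 1.90 × 10⁻³ ppb = 1.90 ppt.

1.90 ppt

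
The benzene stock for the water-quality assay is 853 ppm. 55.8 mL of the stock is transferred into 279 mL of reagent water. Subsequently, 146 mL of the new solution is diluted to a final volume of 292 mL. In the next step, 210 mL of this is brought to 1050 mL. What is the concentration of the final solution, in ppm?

14.2 ppm

Overall dilution factor = 6 × 2 × 5 = 60.0.
853 ppm / 60.0 = 14.2 ppm.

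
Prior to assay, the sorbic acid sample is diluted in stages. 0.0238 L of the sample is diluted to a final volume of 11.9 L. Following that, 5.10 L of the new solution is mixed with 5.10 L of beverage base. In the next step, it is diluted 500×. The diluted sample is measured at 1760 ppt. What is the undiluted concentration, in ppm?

880 ppm

Overall dilution factor = 500 × 2 × 500 = 5.00 × 10⁵.
Original = 1760 ppt × 5.00 × 10⁵ = 8.80 × 10⁸ ppt = 880 ppm.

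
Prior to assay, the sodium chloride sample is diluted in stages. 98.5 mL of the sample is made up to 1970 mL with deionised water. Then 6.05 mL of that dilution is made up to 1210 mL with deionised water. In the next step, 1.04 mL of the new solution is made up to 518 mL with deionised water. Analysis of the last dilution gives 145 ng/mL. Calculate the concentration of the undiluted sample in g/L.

Overall dilution factor = 20 × 200 × 498.1 = 1.99 × 10⁶.
Original = 145 ng/mL × 1.99 × 10⁶ = 2.89 × 10⁸ ng/mL = 289 g/L.

289 g/L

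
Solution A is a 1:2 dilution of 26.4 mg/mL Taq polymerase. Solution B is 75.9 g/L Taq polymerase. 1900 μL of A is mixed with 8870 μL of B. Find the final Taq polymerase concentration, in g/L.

C_A = 26.4 mg/mL / 2 = 13.2 mg/mL.
C_B = 75.9 g/L = 75.9 mg/mL.
C_mix = (C_A·V_A + C_B·V_B)/(V_A + V_B) = (13.2×1900 + 75.9×8870) / 10770 = 64.8 mg/mL = 64.8 g/L.

64.8 g/L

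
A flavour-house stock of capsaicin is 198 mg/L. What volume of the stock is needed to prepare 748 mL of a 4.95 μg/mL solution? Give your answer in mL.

4.95 μg/mL = 4.95 mg/L.
V₁ = C₂V₂/C₁ = 4.95 × 748 / 198 = 18.7 mL.

18.7 mL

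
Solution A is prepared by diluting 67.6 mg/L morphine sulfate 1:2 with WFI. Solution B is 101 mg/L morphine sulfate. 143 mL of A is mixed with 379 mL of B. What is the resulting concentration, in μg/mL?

C_A = 67.6 mg/L / 2 = 33.8 mg/L.
C_mix = (C_A·V_A + C_B·V_B)/(V_A + V_B) = (33.8×143 + 101×379) / 522.0 = 82.6 mg/L = 82.6 μg/mL.

82.6 μg/mL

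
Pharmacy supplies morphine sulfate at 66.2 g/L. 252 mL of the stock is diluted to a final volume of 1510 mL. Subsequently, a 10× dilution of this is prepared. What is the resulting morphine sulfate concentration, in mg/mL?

1.10 mg/mL

Overall dilution factor = 5.992 × 10 = 59.9.
66.2 g/L / 59.9 = 1.10 g/L = 1.10 mg/mL.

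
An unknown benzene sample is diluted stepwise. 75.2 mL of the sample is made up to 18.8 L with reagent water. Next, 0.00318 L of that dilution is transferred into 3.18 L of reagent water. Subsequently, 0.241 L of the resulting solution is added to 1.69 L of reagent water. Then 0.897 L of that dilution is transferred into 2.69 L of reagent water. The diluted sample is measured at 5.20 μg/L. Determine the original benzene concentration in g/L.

Overall dilution factor = 250 × 1001 × 8.012 × 3.999 = 8.02 × 10⁶.
Original = 5.20 μg/L × 8.02 × 10⁶ = 4.17 × 10⁷ μg/L = 41.7 g/L.

41.7 g/L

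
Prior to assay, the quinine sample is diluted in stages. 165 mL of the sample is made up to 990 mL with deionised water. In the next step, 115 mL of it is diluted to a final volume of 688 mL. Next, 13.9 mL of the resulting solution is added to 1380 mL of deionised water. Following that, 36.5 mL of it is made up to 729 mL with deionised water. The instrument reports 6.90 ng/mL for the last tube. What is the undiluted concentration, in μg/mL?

Overall dilution factor = 6 × 5.983 × 100.3 × 19.97 = 7.19 × 10⁴.
Original = 6.90 ng/mL × 7.19 × 10⁴ = 4.96 × 10⁵ ng/mL = 496 μg/mL.

496 μg/mL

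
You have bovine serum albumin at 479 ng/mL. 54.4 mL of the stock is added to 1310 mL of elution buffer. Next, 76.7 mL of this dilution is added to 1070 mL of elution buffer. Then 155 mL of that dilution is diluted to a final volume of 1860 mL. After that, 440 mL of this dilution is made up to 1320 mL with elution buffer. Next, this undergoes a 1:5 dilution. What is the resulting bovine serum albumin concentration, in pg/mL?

Overall dilution factor = 25.08 × 14.95 × 12 × 3 × 5 = 6.75 × 10⁴.
479 ng/mL / 6.75 × 10⁴ = 7.10 × 10⁻³ ng/mL = 7.10 pg/mL.

7.10 pg/mL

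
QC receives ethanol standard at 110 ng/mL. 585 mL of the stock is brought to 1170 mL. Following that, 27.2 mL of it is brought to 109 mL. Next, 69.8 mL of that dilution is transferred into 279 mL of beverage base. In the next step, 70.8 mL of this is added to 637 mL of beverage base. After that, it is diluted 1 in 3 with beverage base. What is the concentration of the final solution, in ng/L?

Overall dilution factor = 2 × 4.007 × 4.997 × 9.997 × 3 = 1201.
110 ng/mL / 1201 = 0.0916 ng/mL = 91.6 ng/L.

91.6 ng/L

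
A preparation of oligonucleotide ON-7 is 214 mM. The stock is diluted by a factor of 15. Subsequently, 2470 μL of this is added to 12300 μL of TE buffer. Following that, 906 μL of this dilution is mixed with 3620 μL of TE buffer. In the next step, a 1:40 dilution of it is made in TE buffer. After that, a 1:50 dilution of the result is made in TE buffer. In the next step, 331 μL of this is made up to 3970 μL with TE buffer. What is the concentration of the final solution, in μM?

0.0199 μM

Overall dilution factor = 15 × 5.980 × 4.996 × 40 × 50 × 11.99 = 1.07 × 10⁷.
214 mM / 1.07 × 10⁷ = 1.99 × 10⁻⁵ mM = 0.0199 μM.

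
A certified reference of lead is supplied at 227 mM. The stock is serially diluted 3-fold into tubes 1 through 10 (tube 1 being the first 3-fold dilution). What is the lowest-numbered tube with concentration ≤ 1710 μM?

tube 5

Tube n has concentration 227 mM / 3ⁿ.
Need 3ⁿ ≥ 227 mM / 1710 μM = 133, so n ≥ 4.45.
First such tube: n = 5.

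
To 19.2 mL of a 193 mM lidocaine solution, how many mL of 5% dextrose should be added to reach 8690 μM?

8690 μM = 8.69 mM.
V₂ = C₁V₁/C₂ = 193 × 19.2 / 8.69 = 426 mL.
Diluent to add = V₂ − V₁ = 426 − 19.2 = 407 mL.

407 mL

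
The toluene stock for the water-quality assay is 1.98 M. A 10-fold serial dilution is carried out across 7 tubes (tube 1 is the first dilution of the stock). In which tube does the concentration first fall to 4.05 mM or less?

Tube n has concentration 1.98 M / 10ⁿ.
Need 10ⁿ ≥ 1.98 M / 4.05 mM = 489, so n ≥ 2.69.
First such tube: n = 3.

tube 3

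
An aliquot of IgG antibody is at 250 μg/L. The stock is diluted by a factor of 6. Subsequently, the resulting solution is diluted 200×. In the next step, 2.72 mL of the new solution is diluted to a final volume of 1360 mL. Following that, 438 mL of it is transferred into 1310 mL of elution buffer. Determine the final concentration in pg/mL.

Overall dilution factor = 6 × 200 × 500 × 3.991 = 2.39 × 10⁶.
250 μg/L / 2.39 × 10⁶ = 1.04 × 10⁻⁴ μg/L = 0.104 pg/mL.

0.104 pg/mL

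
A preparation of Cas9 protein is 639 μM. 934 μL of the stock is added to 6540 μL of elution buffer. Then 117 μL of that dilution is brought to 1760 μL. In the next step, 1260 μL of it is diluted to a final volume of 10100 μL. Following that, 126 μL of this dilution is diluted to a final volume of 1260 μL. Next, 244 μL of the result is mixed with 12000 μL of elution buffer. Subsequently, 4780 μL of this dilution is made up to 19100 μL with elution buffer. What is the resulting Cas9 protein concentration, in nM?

Overall dilution factor = 8.002 × 15.04 × 8.016 × 10 × 50.18 × 3.996 = 1.93 × 10⁶.
639 μM / 1.93 × 10⁶ = 3.30 × 10⁻⁴ μM = 0.330 nM.

0.330 nM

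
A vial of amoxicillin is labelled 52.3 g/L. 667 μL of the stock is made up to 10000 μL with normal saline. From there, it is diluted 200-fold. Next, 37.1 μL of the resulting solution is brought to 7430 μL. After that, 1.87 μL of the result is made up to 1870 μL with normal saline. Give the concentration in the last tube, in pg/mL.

87.1 pg/mL

Overall dilution factor = 14.99 × 200 × 200.3 × 1000 = 6.01 × 10⁸.
52.3 g/L / 6.01 × 10⁸ = 8.71 × 10⁻⁸ g/L = 87.1 pg/mL.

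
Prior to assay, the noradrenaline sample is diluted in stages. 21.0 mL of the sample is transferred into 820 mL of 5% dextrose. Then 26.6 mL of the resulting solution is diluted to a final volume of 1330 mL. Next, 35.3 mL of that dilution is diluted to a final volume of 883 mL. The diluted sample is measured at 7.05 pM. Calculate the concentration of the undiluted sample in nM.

353 nM

Overall dilution factor = 40.05 × 50 × 25.01 = 5.01 × 10⁴.
Original = 7.05 pM × 5.01 × 10⁴ = 3.53 × 10⁵ pM = 353 nM.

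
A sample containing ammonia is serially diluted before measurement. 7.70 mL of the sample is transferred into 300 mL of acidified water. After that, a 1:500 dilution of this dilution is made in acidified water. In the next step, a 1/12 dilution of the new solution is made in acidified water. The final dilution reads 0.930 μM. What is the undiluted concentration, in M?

Overall dilution factor = 39.96 × 500 × 12 = 2.40 × 10⁵.
Original = 0.930 μM × 2.40 × 10⁵ = 2.23 × 10⁵ μM = 0.223 M.

0.223 M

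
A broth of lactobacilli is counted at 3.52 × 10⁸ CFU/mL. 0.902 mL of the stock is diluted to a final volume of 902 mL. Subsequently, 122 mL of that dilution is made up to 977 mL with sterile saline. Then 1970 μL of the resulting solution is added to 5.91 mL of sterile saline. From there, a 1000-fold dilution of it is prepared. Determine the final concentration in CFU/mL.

11.0 CFU/mL

Overall dilution factor = 1000 × 8.008 × 4 × 1000 = 3.20 × 10⁷.
3.52 × 10⁸ CFU/mL / 3.20 × 10⁷ = 11.0 CFU/mL.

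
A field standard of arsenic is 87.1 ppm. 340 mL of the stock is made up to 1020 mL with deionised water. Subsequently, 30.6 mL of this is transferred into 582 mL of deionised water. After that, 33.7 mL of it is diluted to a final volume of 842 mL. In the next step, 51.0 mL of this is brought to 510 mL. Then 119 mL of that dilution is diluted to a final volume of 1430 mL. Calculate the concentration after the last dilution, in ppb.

0.483 ppb

Overall dilution factor = 3 × 20.02 × 24.99 × 10 × 12.02 = 1.80 × 10⁵.
87.1 ppm / 1.80 × 10⁵ = 4.83 × 10⁻⁴ ppm = 0.483 ppb.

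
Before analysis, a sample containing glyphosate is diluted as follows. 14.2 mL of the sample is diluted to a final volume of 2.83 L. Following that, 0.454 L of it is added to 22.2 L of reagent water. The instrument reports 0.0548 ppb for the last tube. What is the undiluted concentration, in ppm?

0.545 ppm

Overall dilution factor = 199.3 × 49.90 = 9945.
Original = 0.0548 ppb × 9945 = 545 ppb = 0.545 ppm.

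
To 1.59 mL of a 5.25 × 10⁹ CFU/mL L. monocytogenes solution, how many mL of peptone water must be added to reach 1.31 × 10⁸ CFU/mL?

62.1 mL

V₂ = C₁V₁/C₂ = 5.25 × 10⁹ × 1.59 / 1.31 × 10⁸ = 63.7 mL.
Diluent to add = V₂ − V₁ = 63.7 − 1.59 = 62.1 mL.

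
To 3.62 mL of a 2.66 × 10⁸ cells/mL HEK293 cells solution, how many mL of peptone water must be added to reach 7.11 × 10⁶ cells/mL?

V₂ = C₁V₁/C₂ = 2.66 × 10⁸ × 3.62 / 7.11 × 10⁶ = 135 mL.
Diluent to add = V₂ − V₁ = 135 − 3.62 = 132 mL.

132 mL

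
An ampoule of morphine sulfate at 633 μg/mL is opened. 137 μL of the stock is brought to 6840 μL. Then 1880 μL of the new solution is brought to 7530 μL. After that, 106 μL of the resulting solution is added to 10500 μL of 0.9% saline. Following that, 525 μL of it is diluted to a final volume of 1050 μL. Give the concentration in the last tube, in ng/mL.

Overall dilution factor = 49.93 × 4.005 × 100.1 × 2 = 4.00 × 10⁴.
633 μg/mL / 4.00 × 10⁴ = 0.0158 μg/mL = 15.8 ng/mL.

15.8 ng/mL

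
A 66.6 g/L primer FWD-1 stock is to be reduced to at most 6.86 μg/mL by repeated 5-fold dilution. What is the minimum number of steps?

6

Need 5ⁿ ≥ 9708, so n ≥ log(9708)/log(5) = 5.70.
Minimum whole steps: n = 6.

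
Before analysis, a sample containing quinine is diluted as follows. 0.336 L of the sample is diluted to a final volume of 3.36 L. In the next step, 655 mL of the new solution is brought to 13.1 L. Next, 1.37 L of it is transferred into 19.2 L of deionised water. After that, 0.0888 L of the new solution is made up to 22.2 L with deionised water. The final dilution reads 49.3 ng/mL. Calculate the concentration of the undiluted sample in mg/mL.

37.0 mg/mL

Overall dilution factor = 10 × 20 × 15.01 × 250 = 7.51 × 10⁵.
Original = 49.3 ng/mL × 7.51 × 10⁵ = 3.70 × 10⁷ ng/mL = 37.0 mg/mL.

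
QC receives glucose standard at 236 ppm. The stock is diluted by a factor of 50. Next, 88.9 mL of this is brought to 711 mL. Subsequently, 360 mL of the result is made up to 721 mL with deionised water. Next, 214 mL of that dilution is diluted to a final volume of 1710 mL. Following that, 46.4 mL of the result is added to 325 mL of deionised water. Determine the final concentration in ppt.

4610 ppt

Overall dilution factor = 50 × 7.998 × 2.003 × 7.991 × 8.004 = 5.12 × 10⁴.
236 ppm / 5.12 × 10⁴ = 4.61 × 10⁻³ ppm = 4610 ppt.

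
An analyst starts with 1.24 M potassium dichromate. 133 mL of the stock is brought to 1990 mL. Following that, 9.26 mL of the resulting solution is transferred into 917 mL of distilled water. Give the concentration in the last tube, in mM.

0.829 mM

Overall dilution factor = 14.96 × 100.0 = 1497.
1.24 M / 1497 = 8.29 × 10⁻⁴ M = 0.829 mM.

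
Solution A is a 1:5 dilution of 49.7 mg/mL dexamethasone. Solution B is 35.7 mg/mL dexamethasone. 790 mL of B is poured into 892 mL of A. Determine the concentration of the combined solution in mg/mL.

22.0 mg/mL

C_A = 49.7 mg/mL / 5 = 9.94 mg/mL.
C_mix = (C_A·V_A + C_B·V_B)/(V_A + V_B) = (9.94×892 + 35.7×790) / 1682 = 22.0 mg/mL.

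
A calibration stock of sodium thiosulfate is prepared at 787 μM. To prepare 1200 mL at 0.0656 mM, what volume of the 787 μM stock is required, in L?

0.100 L

0.0656 mM = 65.6 μM.
V₁ = C₂V₂/C₁ = 65.6 × 1200 / 787 = 100 mL = 0.100 L.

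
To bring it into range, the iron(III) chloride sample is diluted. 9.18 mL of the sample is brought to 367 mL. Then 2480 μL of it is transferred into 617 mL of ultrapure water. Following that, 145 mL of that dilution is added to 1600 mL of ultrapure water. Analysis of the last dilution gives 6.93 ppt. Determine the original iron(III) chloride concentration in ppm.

Overall dilution factor = 39.98 × 249.8 × 12.03 = 1.20 × 10⁵.
Original = 6.93 ppt × 1.20 × 10⁵ = 8.33 × 10⁵ ppt = 0.833 ppm.

0.833 ppm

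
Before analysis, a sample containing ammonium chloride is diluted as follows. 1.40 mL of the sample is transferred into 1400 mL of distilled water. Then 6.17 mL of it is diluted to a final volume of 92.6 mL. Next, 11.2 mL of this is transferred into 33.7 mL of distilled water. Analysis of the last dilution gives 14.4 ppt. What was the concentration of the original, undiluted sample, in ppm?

Overall dilution factor = 1001 × 15.01 × 4.009 = 6.02 × 10⁴.
Original = 14.4 ppt × 6.02 × 10⁴ = 8.67 × 10⁵ ppt = 0.867 ppm.

0.867 ppm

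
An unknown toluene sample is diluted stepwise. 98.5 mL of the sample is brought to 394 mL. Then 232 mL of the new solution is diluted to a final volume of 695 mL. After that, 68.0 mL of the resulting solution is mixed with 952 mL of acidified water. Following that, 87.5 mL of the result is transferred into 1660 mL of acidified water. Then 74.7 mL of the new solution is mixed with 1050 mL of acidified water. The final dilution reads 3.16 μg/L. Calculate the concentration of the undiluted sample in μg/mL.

Overall dilution factor = 4 × 2.996 × 15 × 19.97 × 15.06 = 5.40 × 10⁴.
Original = 3.16 μg/L × 5.40 × 10⁴ = 1.71 × 10⁵ μg/L = 171 μg/mL.

171 μg/mL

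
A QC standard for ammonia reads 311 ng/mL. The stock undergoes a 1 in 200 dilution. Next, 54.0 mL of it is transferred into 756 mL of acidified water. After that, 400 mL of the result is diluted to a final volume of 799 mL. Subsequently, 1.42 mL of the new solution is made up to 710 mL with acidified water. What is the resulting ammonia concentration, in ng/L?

0.104 ng/L

Overall dilution factor = 200 × 15 × 1.998 × 500 = 3.00 × 10⁶.
311 ng/mL / 3.00 × 10⁶ = 1.04 × 10⁻⁴ ng/mL = 0.104 ng/L.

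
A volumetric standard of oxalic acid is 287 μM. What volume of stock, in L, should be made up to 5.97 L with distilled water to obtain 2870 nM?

2870 nM = 2.87 μM.
V₁ = C₂V₂/C₁ = 2.87 × 5.97 / 287 = 0.0597 L.

0.0597 L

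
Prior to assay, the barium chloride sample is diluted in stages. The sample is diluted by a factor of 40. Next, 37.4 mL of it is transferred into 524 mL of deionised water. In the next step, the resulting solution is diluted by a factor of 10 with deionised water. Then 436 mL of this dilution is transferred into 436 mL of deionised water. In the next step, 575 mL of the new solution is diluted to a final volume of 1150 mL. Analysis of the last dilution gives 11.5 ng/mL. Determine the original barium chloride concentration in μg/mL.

Overall dilution factor = 40 × 15.01 × 10 × 2 × 2 = 2.40 × 10⁴.
Original = 11.5 ng/mL × 2.40 × 10⁴ = 2.76 × 10⁵ ng/mL = 276 μg/mL.

276 μg/mL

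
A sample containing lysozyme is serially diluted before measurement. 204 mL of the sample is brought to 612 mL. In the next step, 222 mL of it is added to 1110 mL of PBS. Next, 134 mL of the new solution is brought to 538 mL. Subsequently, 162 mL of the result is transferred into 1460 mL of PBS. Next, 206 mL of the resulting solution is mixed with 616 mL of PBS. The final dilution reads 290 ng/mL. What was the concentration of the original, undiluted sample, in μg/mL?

837 μg/mL

Overall dilution factor = 3 × 6 × 4.015 × 10.01 × 3.990 = 2887.
Original = 290 ng/mL × 2887 = 8.37 × 10⁵ ng/mL = 837 μg/mL.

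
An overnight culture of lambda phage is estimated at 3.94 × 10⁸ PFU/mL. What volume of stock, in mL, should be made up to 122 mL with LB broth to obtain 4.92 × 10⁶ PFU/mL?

V₁ = C₂V₂/C₁ = 4.92 × 10⁶ × 122 / 3.94 × 10⁸ = 1.52 mL.

1.52 mL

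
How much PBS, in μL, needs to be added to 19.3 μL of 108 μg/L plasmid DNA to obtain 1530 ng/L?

1340 μL

1530 ng/L = 1.53 μg/L.
V₂ = C₁V₁/C₂ = 108 × 19.3 / 1.53 = 1362 μL.
Diluent to add = V₂ − V₁ = 1362 − 19.3 = 1340 μL.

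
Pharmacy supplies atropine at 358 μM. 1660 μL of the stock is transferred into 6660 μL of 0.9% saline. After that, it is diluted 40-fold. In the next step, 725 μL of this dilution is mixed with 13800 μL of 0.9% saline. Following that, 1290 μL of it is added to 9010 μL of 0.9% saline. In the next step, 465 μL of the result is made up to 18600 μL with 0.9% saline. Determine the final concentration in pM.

Overall dilution factor = 5.012 × 40 × 20.03 × 7.984 × 40 = 1.28 × 10⁶.
358 μM / 1.28 × 10⁶ = 2.79 × 10⁻⁴ μM = 279 pM.

279 pM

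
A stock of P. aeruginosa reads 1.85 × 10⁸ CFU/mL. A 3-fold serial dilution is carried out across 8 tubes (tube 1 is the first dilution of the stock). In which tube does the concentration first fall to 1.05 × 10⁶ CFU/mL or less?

Tube n has concentration 1.85 × 10⁸ CFU/mL / 3ⁿ.
Need 3ⁿ ≥ 1.85 × 10⁸ CFU/mL / 1.05 × 10⁶ CFU/mL = 176, so n ≥ 4.71.
First such tube: n = 5.

tube 5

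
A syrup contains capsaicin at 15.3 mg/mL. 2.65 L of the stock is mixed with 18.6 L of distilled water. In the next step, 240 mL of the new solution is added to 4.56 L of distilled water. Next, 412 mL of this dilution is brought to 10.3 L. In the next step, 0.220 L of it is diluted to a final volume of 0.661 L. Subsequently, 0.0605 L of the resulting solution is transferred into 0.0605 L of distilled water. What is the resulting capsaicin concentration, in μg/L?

Overall dilution factor = 8.019 × 20 × 25 × 3.005 × 2 = 2.41 × 10⁴.
15.3 mg/mL / 2.41 × 10⁴ = 6.35 × 10⁻⁴ mg/mL = 635 μg/L.

635 μg/L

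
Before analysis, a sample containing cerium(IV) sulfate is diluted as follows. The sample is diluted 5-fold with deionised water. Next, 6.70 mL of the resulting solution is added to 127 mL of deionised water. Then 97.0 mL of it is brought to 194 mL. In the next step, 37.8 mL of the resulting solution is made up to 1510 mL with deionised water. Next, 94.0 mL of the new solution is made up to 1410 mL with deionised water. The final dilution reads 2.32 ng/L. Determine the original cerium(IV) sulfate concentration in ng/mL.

Overall dilution factor = 5 × 19.96 × 2 × 39.95 × 15 = 1.20 × 10⁵.
Original = 2.32 ng/L × 1.20 × 10⁵ = 2.77 × 10⁵ ng/L = 277 ng/mL.

277 ng/mL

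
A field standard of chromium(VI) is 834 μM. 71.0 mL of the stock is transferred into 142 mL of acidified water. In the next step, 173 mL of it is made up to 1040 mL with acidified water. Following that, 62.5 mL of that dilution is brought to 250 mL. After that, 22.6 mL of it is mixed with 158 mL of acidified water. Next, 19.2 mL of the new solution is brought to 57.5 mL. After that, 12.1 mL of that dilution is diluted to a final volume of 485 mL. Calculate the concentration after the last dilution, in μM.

0.0121 μM

Overall dilution factor = 3 × 6.012 × 4 × 7.991 × 2.995 × 40.08 = 6.92 × 10⁴.
834 μM / 6.92 × 10⁴ = 0.0121 μM.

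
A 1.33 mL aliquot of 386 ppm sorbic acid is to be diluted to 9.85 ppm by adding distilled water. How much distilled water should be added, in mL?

50.8 mL

V₂ = C₁V₁/C₂ = 386 × 1.33 / 9.85 = 52.1 mL.
Diluent to add = V₂ − V₁ = 52.1 − 1.33 = 50.8 mL.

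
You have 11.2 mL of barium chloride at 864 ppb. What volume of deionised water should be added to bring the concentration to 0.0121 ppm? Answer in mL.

789 mL

0.0121 ppm = 12.1 ppb.
V₂ = C₁V₁/C₂ = 864 × 11.2 / 12.1 = 800 mL.
Diluent to add = V₂ − V₁ = 800 − 11.2 = 789 mL.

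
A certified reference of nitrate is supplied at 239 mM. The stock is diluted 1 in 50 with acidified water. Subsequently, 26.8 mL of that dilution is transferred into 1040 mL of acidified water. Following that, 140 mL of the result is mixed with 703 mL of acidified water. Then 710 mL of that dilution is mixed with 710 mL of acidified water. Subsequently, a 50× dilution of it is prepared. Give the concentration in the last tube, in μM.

0.199 μM

Overall dilution factor = 50 × 39.81 × 6.021 × 2 × 50 = 1.20 × 10⁶.
239 mM / 1.20 × 10⁶ = 1.99 × 10⁻⁴ mM = 0.199 μM.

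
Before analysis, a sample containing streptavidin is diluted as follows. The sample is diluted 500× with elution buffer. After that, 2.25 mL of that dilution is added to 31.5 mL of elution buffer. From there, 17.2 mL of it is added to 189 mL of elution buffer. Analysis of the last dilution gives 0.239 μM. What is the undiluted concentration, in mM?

21.5 mM

Overall dilution factor = 500 × 15 × 11.99 = 8.99 × 10⁴.
Original = 0.239 μM × 8.99 × 10⁴ = 2.15 × 10⁴ μM = 21.5 mM.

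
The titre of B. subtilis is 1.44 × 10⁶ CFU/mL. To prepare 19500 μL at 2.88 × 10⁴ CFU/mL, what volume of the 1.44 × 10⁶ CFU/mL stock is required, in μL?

390 μL

V₁ = C₂V₂/C₁ = 2.88 × 10⁴ × 19500 / 1.44 × 10⁶ = 390 μL.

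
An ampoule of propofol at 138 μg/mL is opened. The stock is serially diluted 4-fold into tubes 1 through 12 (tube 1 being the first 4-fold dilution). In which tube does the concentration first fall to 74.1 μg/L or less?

tube 6

Tube n has concentration 138 μg/mL / 4ⁿ.
Need 4ⁿ ≥ 138 μg/mL / 74.1 μg/L = 1862, so n ≥ 5.43.
First such tube: n = 6.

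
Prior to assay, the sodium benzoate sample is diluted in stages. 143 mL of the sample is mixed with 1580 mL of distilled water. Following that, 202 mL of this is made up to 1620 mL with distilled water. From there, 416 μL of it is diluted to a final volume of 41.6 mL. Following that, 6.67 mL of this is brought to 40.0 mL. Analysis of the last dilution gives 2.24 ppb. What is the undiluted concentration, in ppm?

Overall dilution factor = 12.05 × 8.020 × 100 × 5.997 = 5.79 × 10⁴.
Original = 2.24 ppb × 5.79 × 10⁴ = 1.30 × 10⁵ ppb = 130 ppm.

130 ppm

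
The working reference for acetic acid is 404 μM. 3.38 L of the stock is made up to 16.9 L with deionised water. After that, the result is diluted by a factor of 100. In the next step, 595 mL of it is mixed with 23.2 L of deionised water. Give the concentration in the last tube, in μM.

0.0202 μM

Overall dilution factor = 5 × 100 × 39.99 = 2.00 × 10⁴.
404 μM / 2.00 × 10⁴ = 0.0202 μM.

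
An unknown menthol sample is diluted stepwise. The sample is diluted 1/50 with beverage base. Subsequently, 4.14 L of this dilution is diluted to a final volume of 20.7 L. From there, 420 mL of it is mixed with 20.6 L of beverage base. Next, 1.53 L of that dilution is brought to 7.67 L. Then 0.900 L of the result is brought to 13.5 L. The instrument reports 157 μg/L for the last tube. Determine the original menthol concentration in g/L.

Overall dilution factor = 50 × 5 × 50.05 × 5.013 × 15 = 9.41 × 10⁵.
Original = 157 μg/L × 9.41 × 10⁵ = 1.48 × 10⁸ μg/L = 148 g/L.

148 g/L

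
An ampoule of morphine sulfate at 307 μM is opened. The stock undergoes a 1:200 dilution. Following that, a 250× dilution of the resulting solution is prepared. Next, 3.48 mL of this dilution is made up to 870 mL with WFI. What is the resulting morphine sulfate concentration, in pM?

24.6 pM

Overall dilution factor = 200 × 250 × 250 = 1.25 × 10⁷.
307 μM / 1.25 × 10⁷ = 2.46 × 10⁻⁵ μM = 24.6 pM.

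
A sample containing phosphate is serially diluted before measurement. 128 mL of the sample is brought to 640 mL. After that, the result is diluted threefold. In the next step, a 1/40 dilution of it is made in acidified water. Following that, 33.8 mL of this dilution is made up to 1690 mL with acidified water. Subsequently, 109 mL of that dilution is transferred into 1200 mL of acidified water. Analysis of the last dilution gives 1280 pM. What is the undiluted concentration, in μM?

461 μM

Overall dilution factor = 5 × 3 × 40 × 50 × 12.01 = 3.60 × 10⁵.
Original = 1280 pM × 3.60 × 10⁵ = 4.61 × 10⁸ pM = 461 μM.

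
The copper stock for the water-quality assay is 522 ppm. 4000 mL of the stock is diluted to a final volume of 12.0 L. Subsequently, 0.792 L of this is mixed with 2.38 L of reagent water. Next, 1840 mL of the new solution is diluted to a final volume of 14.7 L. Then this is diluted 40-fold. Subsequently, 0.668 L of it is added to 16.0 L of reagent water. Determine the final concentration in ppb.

5.45 ppb

Overall dilution factor = 3 × 4.005 × 7.989 × 40 × 24.95 = 9.58 × 10⁴.
522 ppm / 9.58 × 10⁴ = 5.45 × 10⁻³ ppm = 5.45 ppb.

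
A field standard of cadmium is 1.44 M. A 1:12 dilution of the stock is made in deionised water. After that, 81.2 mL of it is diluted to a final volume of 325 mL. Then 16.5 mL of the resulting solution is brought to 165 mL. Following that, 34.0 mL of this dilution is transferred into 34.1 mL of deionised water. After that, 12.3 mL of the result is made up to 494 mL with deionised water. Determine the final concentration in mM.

0.0373 mM

Overall dilution factor = 12 × 4.002 × 10 × 2.003 × 40.16 = 3.86 × 10⁴.
1.44 M / 3.86 × 10⁴ = 3.73 × 10⁻⁵ M = 0.0373 mM.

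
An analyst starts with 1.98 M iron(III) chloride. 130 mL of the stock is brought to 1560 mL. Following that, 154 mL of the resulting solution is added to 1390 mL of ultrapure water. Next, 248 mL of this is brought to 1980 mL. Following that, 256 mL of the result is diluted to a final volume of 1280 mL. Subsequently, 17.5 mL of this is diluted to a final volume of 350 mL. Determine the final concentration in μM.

Overall dilution factor = 12 × 10.03 × 7.984 × 5 × 20 = 9.61 × 10⁴.
1.98 M / 9.61 × 10⁴ = 2.06 × 10⁻⁵ M = 20.6 μM.

20.6 μM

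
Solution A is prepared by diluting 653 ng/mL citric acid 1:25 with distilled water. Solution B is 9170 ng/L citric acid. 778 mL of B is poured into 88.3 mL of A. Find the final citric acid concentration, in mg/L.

0.0109 mg/L

C_A = 653 ng/mL / 25 = 26.1 ng/mL.
C_B = 9170 ng/L = 9.17 ng/mL.
C_mix = (C_A·V_A + C_B·V_B)/(V_A + V_B) = (26.1×88.3 + 9.17×778) / 866.3 = 10.9 ng/mL = 0.0109 mg/L.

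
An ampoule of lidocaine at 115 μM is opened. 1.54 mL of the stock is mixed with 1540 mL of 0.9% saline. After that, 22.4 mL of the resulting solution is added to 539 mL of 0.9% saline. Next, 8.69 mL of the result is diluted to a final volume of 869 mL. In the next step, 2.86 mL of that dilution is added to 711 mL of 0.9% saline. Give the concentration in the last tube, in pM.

Overall dilution factor = 1001 × 25.06 × 100 × 249.6 = 6.26 × 10⁸.
115 μM / 6.26 × 10⁸ = 1.84 × 10⁻⁷ μM = 0.184 pM.

0.184 pM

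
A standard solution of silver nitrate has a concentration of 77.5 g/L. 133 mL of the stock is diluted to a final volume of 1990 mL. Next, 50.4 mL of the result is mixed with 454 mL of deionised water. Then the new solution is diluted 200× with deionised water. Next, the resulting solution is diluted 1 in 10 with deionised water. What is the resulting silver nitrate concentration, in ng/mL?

Overall dilution factor = 14.96 × 10.01 × 200 × 10 = 2.99 × 10⁵.
77.5 g/L / 2.99 × 10⁵ = 2.59 × 10⁻⁴ g/L = 259 ng/mL.

259 ng/mL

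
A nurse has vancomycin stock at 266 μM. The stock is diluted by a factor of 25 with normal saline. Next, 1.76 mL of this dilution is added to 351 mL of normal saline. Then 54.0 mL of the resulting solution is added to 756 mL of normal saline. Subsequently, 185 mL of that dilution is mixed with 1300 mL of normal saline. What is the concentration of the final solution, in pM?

Overall dilution factor = 25 × 200.4 × 15 × 8.027 = 6.03 × 10⁵.
266 μM / 6.03 × 10⁵ = 4.41 × 10⁻⁴ μM = 441 pM.

441 pM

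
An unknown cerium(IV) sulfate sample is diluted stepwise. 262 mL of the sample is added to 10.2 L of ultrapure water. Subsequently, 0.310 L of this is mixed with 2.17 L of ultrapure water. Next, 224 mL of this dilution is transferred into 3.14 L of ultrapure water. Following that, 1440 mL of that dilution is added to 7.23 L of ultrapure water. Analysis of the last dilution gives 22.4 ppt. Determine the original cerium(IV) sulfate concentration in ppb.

647 ppb

Overall dilution factor = 39.93 × 8 × 15.02 × 6.021 = 2.89 × 10⁴.
Original = 22.4 ppt × 2.89 × 10⁴ = 6.47 × 10⁵ ppt = 647 ppb.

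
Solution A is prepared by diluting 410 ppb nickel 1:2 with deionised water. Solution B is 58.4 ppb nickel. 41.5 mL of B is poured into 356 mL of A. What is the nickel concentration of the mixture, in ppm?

C_A = 410 ppb / 2 = 205 ppb.
C_mix = (C_A·V_A + C_B·V_B)/(V_A + V_B) = (205×356 + 58.4×41.5) / 397.5 = 190 ppb = 0.190 ppm.

0.190 ppm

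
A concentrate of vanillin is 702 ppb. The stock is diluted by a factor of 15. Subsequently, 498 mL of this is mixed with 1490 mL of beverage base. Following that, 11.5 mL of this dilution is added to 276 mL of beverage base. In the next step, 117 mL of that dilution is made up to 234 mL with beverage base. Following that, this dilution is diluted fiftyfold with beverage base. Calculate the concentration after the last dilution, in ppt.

Overall dilution factor = 15 × 3.992 × 25 × 2 × 50 = 1.50 × 10⁵.
702 ppb / 1.50 × 10⁵ = 4.69 × 10⁻³ ppb = 4.69 ppt.

4.69 ppt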